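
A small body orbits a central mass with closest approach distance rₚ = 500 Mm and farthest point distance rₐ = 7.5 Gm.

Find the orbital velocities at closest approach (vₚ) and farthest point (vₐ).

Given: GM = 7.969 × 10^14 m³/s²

Convert to SI: rₚ = 500 Mm = 5e+08 m; rₐ = 7.5 Gm = 7.5e+09 m.
Use the vis-viva equation v² = GM(2/r − 1/a) with a = (rₚ + rₐ)/2 = (5e+08 + 7.5e+09)/2 = 4e+09 m.
vₚ = √(GM · (2/rₚ − 1/a)) = √(7.969e+14 · (2/5e+08 − 1/4e+09)) m/s ≈ 1729 m/s = 1.729 km/s.
vₐ = √(GM · (2/rₐ − 1/a)) = √(7.969e+14 · (2/7.5e+09 − 1/4e+09)) m/s ≈ 115.2 m/s = 115.2 m/s.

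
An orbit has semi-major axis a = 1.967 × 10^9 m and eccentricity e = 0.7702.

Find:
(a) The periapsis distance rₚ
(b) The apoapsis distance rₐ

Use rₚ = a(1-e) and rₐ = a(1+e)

(a) rₚ = a(1 − e) = 1.967e+09 · (1 − 0.7702) = 1.967e+09 · 0.2298 ≈ 4.52e+08 m = 4.52 × 10^8 m.
(b) rₐ = a(1 + e) = 1.967e+09 · (1 + 0.7702) = 1.967e+09 · 1.7702 ≈ 3.482e+09 m = 3.482 × 10^9 m.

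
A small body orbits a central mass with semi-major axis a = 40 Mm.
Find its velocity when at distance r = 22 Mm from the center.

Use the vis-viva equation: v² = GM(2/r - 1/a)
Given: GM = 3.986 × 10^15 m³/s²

Convert to SI: a = 40 Mm = 4e+07 m; r = 22 Mm = 2.2e+07 m.
Vis-viva: v = √(GM · (2/r − 1/a)).
2/r − 1/a = 2/2.2e+07 − 1/4e+07 = 6.59091e-08 m⁻¹.
v = √(3.986e+15 · 6.59091e-08) m/s ≈ 1.621e+04 m/s = 16.21 km/s.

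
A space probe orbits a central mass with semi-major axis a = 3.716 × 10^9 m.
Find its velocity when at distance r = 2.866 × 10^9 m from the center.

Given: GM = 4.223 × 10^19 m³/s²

Vis-viva: v = √(GM · (2/r − 1/a)).
2/r − 1/a = 2/2.866e+09 − 1/3.716e+09 = 4.2873e-10 m⁻¹.
v = √(4.223e+19 · 4.2873e-10) m/s ≈ 1.346e+05 m/s = 134.6 km/s.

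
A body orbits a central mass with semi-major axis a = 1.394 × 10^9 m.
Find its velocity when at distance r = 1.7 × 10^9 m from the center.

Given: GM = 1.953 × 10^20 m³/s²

Vis-viva: v = √(GM · (2/r − 1/a)).
2/r − 1/a = 2/1.7e+09 − 1/1.394e+09 = 4.5911e-10 m⁻¹.
v = √(1.953e+20 · 4.5911e-10) m/s ≈ 2.994e+05 m/s = 299.4 km/s.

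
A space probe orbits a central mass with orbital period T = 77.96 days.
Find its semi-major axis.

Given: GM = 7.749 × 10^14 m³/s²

Convert to SI: T = 77.96 days = 6.73574e+06 s.
Invert Kepler's third law: a = (GM · T² / (4π²))^(1/3).
Substituting T = 6.73574e+06 s and GM = 7.749e+14 m³/s²:
a = (7.749e+14 · (6.73574e+06)² / (4π²))^(1/3) m
a ≈ 9.621e+08 m = 962.1 Mm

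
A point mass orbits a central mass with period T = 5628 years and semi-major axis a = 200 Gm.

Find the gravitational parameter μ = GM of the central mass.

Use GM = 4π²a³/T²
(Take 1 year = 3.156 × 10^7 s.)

Convert to SI: T = 5628 years = 1.7762e+11 s; a = 200 Gm = 2e+11 m.
GM = 4π² · a³ / T².
GM = 4π² · (2e+11)³ / (1.7762e+11)² m³/s² ≈ 1.001e+13 m³/s² = 1.001 × 10^13 m³/s².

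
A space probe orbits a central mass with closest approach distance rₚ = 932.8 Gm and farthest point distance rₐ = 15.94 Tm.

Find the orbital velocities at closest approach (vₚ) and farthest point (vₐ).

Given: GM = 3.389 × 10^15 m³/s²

Convert to SI: rₚ = 932.8 Gm = 9.328e+11 m; rₐ = 15.94 Tm = 1.594e+13 m.
Use the vis-viva equation v² = GM(2/r − 1/a) with a = (rₚ + rₐ)/2 = (9.328e+11 + 1.594e+13)/2 = 8.4364e+12 m.
vₚ = √(GM · (2/rₚ − 1/a)) = √(3.389e+15 · (2/9.328e+11 − 1/8.4364e+12)) m/s ≈ 82.85 m/s = 82.85 m/s.
vₐ = √(GM · (2/rₐ − 1/a)) = √(3.389e+15 · (2/1.594e+13 − 1/8.4364e+12)) m/s ≈ 4.848 m/s = 4.848 m/s.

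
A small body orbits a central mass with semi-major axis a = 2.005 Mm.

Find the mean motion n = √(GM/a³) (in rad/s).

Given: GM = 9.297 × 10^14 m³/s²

Convert to SI: a = 2.005 Mm = 2.005e+06 m.
n = √(GM / a³).
n = √(9.297e+14 / (2.005e+06)³) rad/s ≈ 0.01074 rad/s.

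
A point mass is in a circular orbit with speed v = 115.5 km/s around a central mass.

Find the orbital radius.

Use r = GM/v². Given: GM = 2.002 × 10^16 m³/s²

Convert to SI: v = 115.5 km/s = 115500 m/s.
For a circular orbit, v² = GM / r, so r = GM / v².
r = 2.002e+16 / (115500)² m ≈ 1.501e+06 m = 1.501 Mm.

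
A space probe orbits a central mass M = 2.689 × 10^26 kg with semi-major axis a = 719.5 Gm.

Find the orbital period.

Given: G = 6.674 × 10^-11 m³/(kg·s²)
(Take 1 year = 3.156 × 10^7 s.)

Convert to SI: a = 719.5 Gm = 7.195e+11 m.
GM = G · M = 6.674e-11 · 2.689e+26 = 1.79464e+16 m³/s².
Kepler's third law: T = 2π √(a³ / GM).
Substituting a = 7.195e+11 m and GM = 1.79464e+16 m³/s²:
T = 2π √((7.195e+11)³ / 1.79464e+16) s
T ≈ 2.862e+10 s = 907 years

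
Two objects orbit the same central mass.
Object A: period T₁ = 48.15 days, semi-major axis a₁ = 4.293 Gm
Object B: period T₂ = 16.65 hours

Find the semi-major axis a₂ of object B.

Convert to SI: T₁ = 48.15 days = 4.16016e+06 s; a₁ = 4.293 Gm = 4.293e+09 m; T₂ = 16.65 hours = 59940 s.
Kepler's third law: (T₁/T₂)² = (a₁/a₂)³ ⇒ a₂ = a₁ · (T₂/T₁)^(2/3).
T₂/T₁ = 59940 / 4.16016e+06 = 0.0144081.
a₂ = 4.293e+09 · (0.0144081)^(2/3) m ≈ 2.542e+08 m = 254.2 Mm.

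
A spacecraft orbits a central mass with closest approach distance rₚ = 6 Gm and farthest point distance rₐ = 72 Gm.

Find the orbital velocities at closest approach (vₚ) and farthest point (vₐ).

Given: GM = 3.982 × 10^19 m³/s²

Convert to SI: rₚ = 6 Gm = 6e+09 m; rₐ = 72 Gm = 7.2e+10 m.
Use the vis-viva equation v² = GM(2/r − 1/a) with a = (rₚ + rₐ)/2 = (6e+09 + 7.2e+10)/2 = 3.9e+10 m.
vₚ = √(GM · (2/rₚ − 1/a)) = √(3.982e+19 · (2/6e+09 − 1/3.9e+10)) m/s ≈ 1.107e+05 m/s = 110.7 km/s.
vₐ = √(GM · (2/rₐ − 1/a)) = √(3.982e+19 · (2/7.2e+10 − 1/3.9e+10)) m/s ≈ 9224 m/s = 9.224 km/s.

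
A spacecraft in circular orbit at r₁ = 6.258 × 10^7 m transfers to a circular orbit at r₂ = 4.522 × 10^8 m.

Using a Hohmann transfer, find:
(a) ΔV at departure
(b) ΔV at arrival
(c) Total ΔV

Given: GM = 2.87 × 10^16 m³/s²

Transfer semi-major axis: a_t = (r₁ + r₂)/2 = (6.258e+07 + 4.522e+08)/2 = 2.5739e+08 m.
Circular speeds: v₁ = √(GM/r₁) = 21415.3 m/s, v₂ = √(GM/r₂) = 7966.65 m/s.
Transfer speeds (vis-viva v² = GM(2/r − 1/a_t)): v₁ᵗ = 28385.2 m/s, v₂ᵗ = 3928.24 m/s.
(a) ΔV₁ = |v₁ᵗ − v₁| ≈ 6970 m/s = 6.97 km/s.
(b) ΔV₂ = |v₂ − v₂ᵗ| ≈ 4038 m/s = 4.038 km/s.
(c) ΔV_total = ΔV₁ + ΔV₂ ≈ 1.101e+04 m/s = 11.01 km/s.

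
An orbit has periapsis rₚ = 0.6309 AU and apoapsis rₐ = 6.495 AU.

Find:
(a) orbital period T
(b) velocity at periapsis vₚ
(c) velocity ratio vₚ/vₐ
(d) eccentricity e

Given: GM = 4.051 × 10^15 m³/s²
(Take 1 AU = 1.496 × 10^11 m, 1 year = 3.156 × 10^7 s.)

Convert to SI: rₚ = 0.6309 AU = 9.43826e+10 m; rₐ = 6.495 AU = 9.71652e+11 m.
(a) With a = (rₚ + rₐ)/2 = 5.33017e+11 m, T = 2π √(a³/GM) = 2π √((5.33017e+11)³/4.051e+15) s ≈ 3.842e+10 s
(b) With a = (rₚ + rₐ)/2 = 5.33017e+11 m, vₚ = √(GM (2/rₚ − 1/a)) = √(4.051e+15 · (2/9.43826e+10 − 1/5.33017e+11)) m/s ≈ 279.7 m/s
(c) Conservation of angular momentum (rₚvₚ = rₐvₐ) gives vₚ/vₐ = rₐ/rₚ = 9.71652e+11/9.43826e+10 ≈ 10.29
(d) e = (rₐ − rₚ)/(rₐ + rₚ) = (9.71652e+11 − 9.43826e+10)/(9.71652e+11 + 9.43826e+10) ≈ 0.8229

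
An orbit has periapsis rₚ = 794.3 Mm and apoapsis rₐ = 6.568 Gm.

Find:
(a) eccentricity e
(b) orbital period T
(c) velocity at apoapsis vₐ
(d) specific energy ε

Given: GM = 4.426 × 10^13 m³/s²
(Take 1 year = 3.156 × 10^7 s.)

Convert to SI: rₚ = 794.3 Mm = 7.943e+08 m; rₐ = 6.568 Gm = 6.568e+09 m.
(a) e = (rₐ − rₚ)/(rₐ + rₚ) = (6.568e+09 − 7.943e+08)/(6.568e+09 + 7.943e+08) ≈ 0.7842
(b) With a = (rₚ + rₐ)/2 = 3.68115e+09 m, T = 2π √(a³/GM) = 2π √((3.68115e+09)³/4.426e+13) s ≈ 2.109e+08 s
(c) With a = (rₚ + rₐ)/2 = 3.68115e+09 m, vₐ = √(GM (2/rₐ − 1/a)) = √(4.426e+13 · (2/6.568e+09 − 1/3.68115e+09)) m/s ≈ 38.13 m/s
(d) With a = (rₚ + rₐ)/2 = 3.68115e+09 m, ε = −GM/(2a) = −4.426e+13/(2 · 3.68115e+09) J/kg ≈ -6012 J/kg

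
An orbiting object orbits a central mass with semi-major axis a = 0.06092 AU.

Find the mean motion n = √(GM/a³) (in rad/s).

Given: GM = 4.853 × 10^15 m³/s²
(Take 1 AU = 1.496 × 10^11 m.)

Convert to SI: a = 0.06092 AU = 9.11363e+09 m.
n = √(GM / a³).
n = √(4.853e+15 / (9.11363e+09)³) rad/s ≈ 8.007e-08 rad/s.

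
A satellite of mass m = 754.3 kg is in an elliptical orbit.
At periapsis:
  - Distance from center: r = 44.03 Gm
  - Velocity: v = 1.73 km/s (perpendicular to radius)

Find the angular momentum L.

Convert to SI: r = 44.03 Gm = 4.403e+10 m; v = 1.73 km/s = 1730 m/s.
Since v is perpendicular to r, L = m · v · r.
L = 754.3 · 1730 · 4.403e+10 kg·m²/s ≈ 5.746e+16 kg·m²/s.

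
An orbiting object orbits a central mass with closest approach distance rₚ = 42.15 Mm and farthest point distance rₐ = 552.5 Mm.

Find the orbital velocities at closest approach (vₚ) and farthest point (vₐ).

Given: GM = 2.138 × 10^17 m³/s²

Convert to SI: rₚ = 42.15 Mm = 4.215e+07 m; rₐ = 552.5 Mm = 5.525e+08 m.
Use the vis-viva equation v² = GM(2/r − 1/a) with a = (rₚ + rₐ)/2 = (4.215e+07 + 5.525e+08)/2 = 2.97325e+08 m.
vₚ = √(GM · (2/rₚ − 1/a)) = √(2.138e+17 · (2/4.215e+07 − 1/2.97325e+08)) m/s ≈ 9.709e+04 m/s = 97.09 km/s.
vₐ = √(GM · (2/rₐ − 1/a)) = √(2.138e+17 · (2/5.525e+08 − 1/2.97325e+08)) m/s ≈ 7407 m/s = 7.407 km/s.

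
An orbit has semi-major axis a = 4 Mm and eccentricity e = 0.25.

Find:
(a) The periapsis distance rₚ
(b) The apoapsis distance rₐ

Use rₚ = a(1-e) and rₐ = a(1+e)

Convert to SI: a = 4 Mm = 4e+06 m.
(a) rₚ = a(1 − e) = 4e+06 · (1 − 0.25) = 4e+06 · 0.75 ≈ 3e+06 m = 3 Mm.
(b) rₐ = a(1 + e) = 4e+06 · (1 + 0.25) = 4e+06 · 1.25 ≈ 5e+06 m = 5 Mm.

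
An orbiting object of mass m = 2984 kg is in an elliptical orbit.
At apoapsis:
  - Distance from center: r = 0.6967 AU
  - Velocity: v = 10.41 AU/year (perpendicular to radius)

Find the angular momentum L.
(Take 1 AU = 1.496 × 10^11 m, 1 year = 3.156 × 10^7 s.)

Convert to SI: r = 0.6967 AU = 1.04226e+11 m; v = 10.41 AU/year = 49345.2 m/s.
Since v is perpendicular to r, L = m · v · r.
L = 2984 · 49345.2 · 1.04226e+11 kg·m²/s ≈ 1.535e+19 kg·m²/s.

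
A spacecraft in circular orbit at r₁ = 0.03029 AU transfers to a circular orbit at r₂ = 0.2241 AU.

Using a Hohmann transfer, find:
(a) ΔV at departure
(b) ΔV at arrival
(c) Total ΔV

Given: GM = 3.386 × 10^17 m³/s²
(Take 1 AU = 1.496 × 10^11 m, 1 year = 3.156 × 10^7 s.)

Convert to SI: r₁ = 0.03029 AU = 4.53138e+09 m; r₂ = 0.2241 AU = 3.35254e+10 m.
Transfer semi-major axis: a_t = (r₁ + r₂)/2 = (4.53138e+09 + 3.35254e+10)/2 = 1.90284e+10 m.
Circular speeds: v₁ = √(GM/r₁) = 8644.26 m/s, v₂ = √(GM/r₂) = 3178.02 m/s.
Transfer speeds (vis-viva v² = GM(2/r − 1/a_t)): v₁ᵗ = 11474 m/s, v₂ᵗ = 1550.86 m/s.
(a) ΔV₁ = |v₁ᵗ − v₁| ≈ 2830 m/s = 0.597 AU/year.
(b) ΔV₂ = |v₂ − v₂ᵗ| ≈ 1627 m/s = 0.3433 AU/year.
(c) ΔV_total = ΔV₁ + ΔV₂ ≈ 4457 m/s = 0.9402 AU/year.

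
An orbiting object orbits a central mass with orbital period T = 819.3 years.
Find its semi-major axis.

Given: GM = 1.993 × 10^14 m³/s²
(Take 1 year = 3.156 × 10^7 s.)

Convert to SI: T = 819.3 years = 2.58571e+10 s.
Invert Kepler's third law: a = (GM · T² / (4π²))^(1/3).
Substituting T = 2.58571e+10 s and GM = 1.993e+14 m³/s²:
a = (1.993e+14 · (2.58571e+10)² / (4π²))^(1/3) m
a ≈ 1.5e+11 m = 150 Gm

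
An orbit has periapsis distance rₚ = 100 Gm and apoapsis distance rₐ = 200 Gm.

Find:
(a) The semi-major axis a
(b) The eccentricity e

Convert to SI: rₚ = 100 Gm = 1e+11 m; rₐ = 200 Gm = 2e+11 m.
(a) a = (rₚ + rₐ) / 2 = (1e+11 + 2e+11) / 2 ≈ 1.5e+11 m = 150 Gm.
(b) e = (rₐ − rₚ) / (rₐ + rₚ) = (2e+11 − 1e+11) / (2e+11 + 1e+11) ≈ 0.3333.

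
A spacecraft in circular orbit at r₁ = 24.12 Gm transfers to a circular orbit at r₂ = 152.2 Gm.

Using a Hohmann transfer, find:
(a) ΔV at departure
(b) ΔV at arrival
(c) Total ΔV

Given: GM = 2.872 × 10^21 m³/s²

Convert to SI: r₁ = 24.12 Gm = 2.412e+10 m; r₂ = 152.2 Gm = 1.522e+11 m.
Transfer semi-major axis: a_t = (r₁ + r₂)/2 = (2.412e+10 + 1.522e+11)/2 = 8.816e+10 m.
Circular speeds: v₁ = √(GM/r₁) = 345067 m/s, v₂ = √(GM/r₂) = 137368 m/s.
Transfer speeds (vis-viva v² = GM(2/r − 1/a_t)): v₁ᵗ = 453393 m/s, v₂ᵗ = 71851.8 m/s.
(a) ΔV₁ = |v₁ᵗ − v₁| ≈ 1.083e+05 m/s = 108.3 km/s.
(b) ΔV₂ = |v₂ − v₂ᵗ| ≈ 6.552e+04 m/s = 65.52 km/s.
(c) ΔV_total = ΔV₁ + ΔV₂ ≈ 1.738e+05 m/s = 173.8 km/s.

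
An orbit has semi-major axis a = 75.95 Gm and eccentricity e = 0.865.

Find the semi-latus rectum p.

Convert to SI: a = 75.95 Gm = 7.595e+10 m.
p = a (1 − e²).
p = 7.595e+10 · (1 − (0.865)²) = 7.595e+10 · 0.251775 ≈ 1.912e+10 m = 19.12 Gm.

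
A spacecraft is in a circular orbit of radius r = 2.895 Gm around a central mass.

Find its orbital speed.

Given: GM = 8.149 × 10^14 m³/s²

Convert to SI: r = 2.895 Gm = 2.895e+09 m.
For a circular orbit, gravity supplies the centripetal force, so v = √(GM / r).
v = √(8.149e+14 / 2.895e+09) m/s ≈ 530.6 m/s = 530.6 m/s.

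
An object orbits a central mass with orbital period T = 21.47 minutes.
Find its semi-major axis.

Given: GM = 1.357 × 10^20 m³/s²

Convert to SI: T = 21.47 minutes = 1288.2 s.
Invert Kepler's third law: a = (GM · T² / (4π²))^(1/3).
Substituting T = 1288.2 s and GM = 1.357e+20 m³/s²:
a = (1.357e+20 · (1288.2)² / (4π²))^(1/3) m
a ≈ 1.787e+08 m = 178.7 Mm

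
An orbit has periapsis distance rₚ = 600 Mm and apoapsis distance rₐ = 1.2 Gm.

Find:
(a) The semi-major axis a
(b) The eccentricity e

Convert to SI: rₚ = 600 Mm = 6e+08 m; rₐ = 1.2 Gm = 1.2e+09 m.
(a) a = (rₚ + rₐ) / 2 = (6e+08 + 1.2e+09) / 2 ≈ 9e+08 m = 900 Mm.
(b) e = (rₐ − rₚ) / (rₐ + rₚ) = (1.2e+09 − 6e+08) / (1.2e+09 + 6e+08) ≈ 0.3333.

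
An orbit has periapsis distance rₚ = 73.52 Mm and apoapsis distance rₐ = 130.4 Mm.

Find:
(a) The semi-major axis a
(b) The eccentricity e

Convert to SI: rₚ = 73.52 Mm = 7.352e+07 m; rₐ = 130.4 Mm = 1.304e+08 m.
(a) a = (rₚ + rₐ) / 2 = (7.352e+07 + 1.304e+08) / 2 ≈ 1.02e+08 m = 102 Mm.
(b) e = (rₐ − rₚ) / (rₐ + rₚ) = (1.304e+08 − 7.352e+07) / (1.304e+08 + 7.352e+07) ≈ 0.2789.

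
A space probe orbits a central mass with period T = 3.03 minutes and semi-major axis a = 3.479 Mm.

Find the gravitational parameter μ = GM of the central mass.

Convert to SI: T = 3.03 minutes = 181.8 s; a = 3.479 Mm = 3.479e+06 m.
GM = 4π² · a³ / T².
GM = 4π² · (3.479e+06)³ / (181.8)² m³/s² ≈ 5.03e+16 m³/s² = 5.03 × 10^16 m³/s².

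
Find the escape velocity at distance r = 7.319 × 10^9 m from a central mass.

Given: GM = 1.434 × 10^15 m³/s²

Escape velocity comes from setting total energy to zero: ½v² − GM/r = 0 ⇒ v_esc = √(2GM / r).
v_esc = √(2 · 1.434e+15 / 7.319e+09) m/s ≈ 626 m/s = 626 m/s.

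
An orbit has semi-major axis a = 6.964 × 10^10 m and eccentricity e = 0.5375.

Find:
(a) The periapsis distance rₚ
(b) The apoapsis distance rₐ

(a) rₚ = a(1 − e) = 6.964e+10 · (1 − 0.5375) = 6.964e+10 · 0.4625 ≈ 3.221e+10 m = 3.221 × 10^10 m.
(b) rₐ = a(1 + e) = 6.964e+10 · (1 + 0.5375) = 6.964e+10 · 1.5375 ≈ 1.071e+11 m = 1.071 × 10^11 m.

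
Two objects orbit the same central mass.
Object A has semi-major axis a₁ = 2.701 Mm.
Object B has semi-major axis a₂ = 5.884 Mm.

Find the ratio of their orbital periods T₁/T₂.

Convert to SI: a₁ = 2.701 Mm = 2.701e+06 m; a₂ = 5.884 Mm = 5.884e+06 m.
From Kepler's third law, (T₁/T₂)² = (a₁/a₂)³, so T₁/T₂ = (a₁/a₂)^(3/2).
a₁/a₂ = 2.701e+06 / 5.884e+06 = 0.459041.
T₁/T₂ = (0.459041)^(3/2) ≈ 0.311.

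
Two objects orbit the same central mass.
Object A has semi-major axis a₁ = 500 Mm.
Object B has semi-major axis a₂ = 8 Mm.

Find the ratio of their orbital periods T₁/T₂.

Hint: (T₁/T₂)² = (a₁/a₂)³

Convert to SI: a₁ = 500 Mm = 5e+08 m; a₂ = 8 Mm = 8e+06 m.
From Kepler's third law, (T₁/T₂)² = (a₁/a₂)³, so T₁/T₂ = (a₁/a₂)^(3/2).
a₁/a₂ = 5e+08 / 8e+06 = 62.5.
T₁/T₂ = (62.5)^(3/2) ≈ 494.1.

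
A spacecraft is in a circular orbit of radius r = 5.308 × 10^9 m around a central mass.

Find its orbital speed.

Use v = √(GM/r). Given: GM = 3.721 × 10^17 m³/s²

For a circular orbit, gravity supplies the centripetal force, so v = √(GM / r).
v = √(3.721e+17 / 5.308e+09) m/s ≈ 8373 m/s = 8.373 km/s.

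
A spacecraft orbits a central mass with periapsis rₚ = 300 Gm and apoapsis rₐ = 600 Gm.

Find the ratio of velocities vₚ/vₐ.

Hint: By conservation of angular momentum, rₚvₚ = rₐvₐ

Convert to SI: rₚ = 300 Gm = 3e+11 m; rₐ = 600 Gm = 6e+11 m.
Conservation of angular momentum gives rₚvₚ = rₐvₐ, so vₚ/vₐ = rₐ/rₚ.
vₚ/vₐ = 6e+11 / 3e+11 ≈ 2.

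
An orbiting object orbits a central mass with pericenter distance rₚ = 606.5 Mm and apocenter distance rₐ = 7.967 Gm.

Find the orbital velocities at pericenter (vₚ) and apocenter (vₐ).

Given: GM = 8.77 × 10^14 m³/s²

Convert to SI: rₚ = 606.5 Mm = 6.065e+08 m; rₐ = 7.967 Gm = 7.967e+09 m.
Use the vis-viva equation v² = GM(2/r − 1/a) with a = (rₚ + rₐ)/2 = (6.065e+08 + 7.967e+09)/2 = 4.28675e+09 m.
vₚ = √(GM · (2/rₚ − 1/a)) = √(8.77e+14 · (2/6.065e+08 − 1/4.28675e+09)) m/s ≈ 1639 m/s = 1.639 km/s.
vₐ = √(GM · (2/rₐ − 1/a)) = √(8.77e+14 · (2/7.967e+09 − 1/4.28675e+09)) m/s ≈ 124.8 m/s = 124.8 m/s.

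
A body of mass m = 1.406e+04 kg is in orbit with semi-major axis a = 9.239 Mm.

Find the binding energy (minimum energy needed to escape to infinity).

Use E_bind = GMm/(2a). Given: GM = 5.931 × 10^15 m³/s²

Convert to SI: a = 9.239 Mm = 9.239e+06 m.
Total orbital energy is E = −GMm/(2a); binding energy is E_bind = −E = GMm/(2a).
E_bind = 5.931e+15 · 1.406e+04 / (2 · 9.239e+06) J ≈ 4.513e+12 J = 4.513 TJ.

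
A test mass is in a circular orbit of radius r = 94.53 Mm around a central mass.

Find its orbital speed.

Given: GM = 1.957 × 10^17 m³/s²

Convert to SI: r = 94.53 Mm = 9.453e+07 m.
For a circular orbit, gravity supplies the centripetal force, so v = √(GM / r).
v = √(1.957e+17 / 9.453e+07) m/s ≈ 4.55e+04 m/s = 45.5 km/s.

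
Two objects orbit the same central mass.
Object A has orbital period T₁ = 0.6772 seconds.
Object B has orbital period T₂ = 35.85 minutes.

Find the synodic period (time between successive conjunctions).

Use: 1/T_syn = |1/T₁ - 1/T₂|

Convert to SI: T₂ = 35.85 minutes = 2151 s.
T_syn = |T₁ · T₂ / (T₁ − T₂)|.
T_syn = |0.6772 · 2151 / (0.6772 − 2151)| s ≈ 0.6774 s = 0.6774 seconds.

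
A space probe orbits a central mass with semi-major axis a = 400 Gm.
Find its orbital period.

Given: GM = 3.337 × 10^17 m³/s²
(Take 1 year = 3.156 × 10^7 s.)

Convert to SI: a = 400 Gm = 4e+11 m.
Kepler's third law: T = 2π √(a³ / GM).
Substituting a = 4e+11 m and GM = 3.337e+17 m³/s²:
T = 2π √((4e+11)³ / 3.337e+17) s
T ≈ 2.752e+09 s = 87.19 years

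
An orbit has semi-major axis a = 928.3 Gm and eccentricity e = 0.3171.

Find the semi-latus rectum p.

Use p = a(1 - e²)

Convert to SI: a = 928.3 Gm = 9.283e+11 m.
p = a (1 − e²).
p = 9.283e+11 · (1 − (0.3171)²) = 9.283e+11 · 0.899448 ≈ 8.35e+11 m = 835 Gm.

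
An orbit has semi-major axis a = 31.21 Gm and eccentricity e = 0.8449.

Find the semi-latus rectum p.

Convert to SI: a = 31.21 Gm = 3.121e+10 m.
p = a (1 − e²).
p = 3.121e+10 · (1 − (0.8449)²) = 3.121e+10 · 0.286144 ≈ 8.931e+09 m = 8.931 Gm.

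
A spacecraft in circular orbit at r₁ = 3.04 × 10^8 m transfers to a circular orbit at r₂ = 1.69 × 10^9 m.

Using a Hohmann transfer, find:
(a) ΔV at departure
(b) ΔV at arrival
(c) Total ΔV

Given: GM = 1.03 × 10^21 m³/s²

Transfer semi-major axis: a_t = (r₁ + r₂)/2 = (3.04e+08 + 1.69e+09)/2 = 9.97e+08 m.
Circular speeds: v₁ = √(GM/r₁) = 1.84069e+06 m/s, v₂ = √(GM/r₂) = 780684 m/s.
Transfer speeds (vis-viva v² = GM(2/r − 1/a_t)): v₁ᵗ = 2.3965e+06 m/s, v₂ᵗ = 431087 m/s.
(a) ΔV₁ = |v₁ᵗ − v₁| ≈ 5.558e+05 m/s = 555.8 km/s.
(b) ΔV₂ = |v₂ − v₂ᵗ| ≈ 3.496e+05 m/s = 349.6 km/s.
(c) ΔV_total = ΔV₁ + ΔV₂ ≈ 9.054e+05 m/s = 905.4 km/s.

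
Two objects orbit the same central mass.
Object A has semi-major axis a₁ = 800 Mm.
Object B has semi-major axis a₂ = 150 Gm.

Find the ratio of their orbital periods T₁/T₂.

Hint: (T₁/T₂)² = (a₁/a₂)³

Convert to SI: a₁ = 800 Mm = 8e+08 m; a₂ = 150 Gm = 1.5e+11 m.
From Kepler's third law, (T₁/T₂)² = (a₁/a₂)³, so T₁/T₂ = (a₁/a₂)^(3/2).
a₁/a₂ = 8e+08 / 1.5e+11 = 0.00533333.
T₁/T₂ = (0.00533333)^(3/2) ≈ 0.0003895.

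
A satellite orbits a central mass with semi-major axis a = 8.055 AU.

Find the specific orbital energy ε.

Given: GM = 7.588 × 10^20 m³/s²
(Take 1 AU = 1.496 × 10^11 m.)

Convert to SI: a = 8.055 AU = 1.20503e+12 m.
ε = −GM / (2a).
ε = −7.588e+20 / (2 · 1.20503e+12) J/kg ≈ -3.148e+08 J/kg = -314.8 MJ/kg.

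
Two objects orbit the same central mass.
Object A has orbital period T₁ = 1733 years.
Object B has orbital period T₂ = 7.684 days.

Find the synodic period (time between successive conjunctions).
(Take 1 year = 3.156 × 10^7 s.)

Convert to SI: T₁ = 1733 years = 5.46935e+10 s; T₂ = 7.684 days = 663898 s.
T_syn = |T₁ · T₂ / (T₁ − T₂)|.
T_syn = |5.46935e+10 · 663898 / (5.46935e+10 − 663898)| s ≈ 6.639e+05 s = 7.684 days.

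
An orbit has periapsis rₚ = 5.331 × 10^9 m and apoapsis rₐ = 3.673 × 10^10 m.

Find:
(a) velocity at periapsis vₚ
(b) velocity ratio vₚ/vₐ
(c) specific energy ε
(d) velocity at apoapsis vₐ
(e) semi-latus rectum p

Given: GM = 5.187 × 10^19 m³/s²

(a) With a = (rₚ + rₐ)/2 = 2.10305e+10 m, vₚ = √(GM (2/rₚ − 1/a)) = √(5.187e+19 · (2/5.331e+09 − 1/2.10305e+10)) m/s ≈ 1.304e+05 m/s
(b) Conservation of angular momentum (rₚvₚ = rₐvₐ) gives vₚ/vₐ = rₐ/rₚ = 3.673e+10/5.331e+09 ≈ 6.89
(c) With a = (rₚ + rₐ)/2 = 2.10305e+10 m, ε = −GM/(2a) = −5.187e+19/(2 · 2.10305e+10) J/kg ≈ -1.233e+09 J/kg
(d) With a = (rₚ + rₐ)/2 = 2.10305e+10 m, vₐ = √(GM (2/rₐ − 1/a)) = √(5.187e+19 · (2/3.673e+10 − 1/2.10305e+10)) m/s ≈ 1.892e+04 m/s
(e) From a = (rₚ + rₐ)/2 = 2.10305e+10 m and e = (rₐ − rₚ)/(rₐ + rₚ) = 0.746511, p = a(1 − e²) = 2.10305e+10 · (1 − (0.746511)²) ≈ 9.311e+09 m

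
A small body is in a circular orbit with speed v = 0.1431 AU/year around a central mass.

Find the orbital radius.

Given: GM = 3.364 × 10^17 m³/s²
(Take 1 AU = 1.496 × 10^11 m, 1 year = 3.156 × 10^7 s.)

Convert to SI: v = 0.1431 AU/year = 678.319 m/s.
For a circular orbit, v² = GM / r, so r = GM / v².
r = 3.364e+17 / (678.319)² m ≈ 7.311e+11 m = 4.887 AU.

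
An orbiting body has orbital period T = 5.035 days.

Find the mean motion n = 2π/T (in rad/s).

Convert to SI: T = 5.035 days = 435024 s.
n = 2π / T.
n = 2π / 435024 s ≈ 1.444e-05 rad/s.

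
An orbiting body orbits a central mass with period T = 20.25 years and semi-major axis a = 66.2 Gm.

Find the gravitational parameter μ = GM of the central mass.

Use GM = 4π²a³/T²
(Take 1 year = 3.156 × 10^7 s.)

Convert to SI: T = 20.25 years = 6.3909e+08 s; a = 66.2 Gm = 6.62e+10 m.
GM = 4π² · a³ / T².
GM = 4π² · (6.62e+10)³ / (6.3909e+08)² m³/s² ≈ 2.804e+16 m³/s² = 2.804 × 10^16 m³/s².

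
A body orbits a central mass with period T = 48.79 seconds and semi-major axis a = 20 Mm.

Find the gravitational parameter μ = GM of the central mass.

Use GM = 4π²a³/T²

Convert to SI: a = 20 Mm = 2e+07 m.
GM = 4π² · a³ / T².
GM = 4π² · (2e+07)³ / (48.79)² m³/s² ≈ 1.327e+20 m³/s² = 1.327 × 10^20 m³/s².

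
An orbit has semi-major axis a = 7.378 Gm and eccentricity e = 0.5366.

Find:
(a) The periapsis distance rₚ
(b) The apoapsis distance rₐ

Convert to SI: a = 7.378 Gm = 7.378e+09 m.
(a) rₚ = a(1 − e) = 7.378e+09 · (1 − 0.5366) = 7.378e+09 · 0.4634 ≈ 3.419e+09 m = 3.419 Gm.
(b) rₐ = a(1 + e) = 7.378e+09 · (1 + 0.5366) = 7.378e+09 · 1.5366 ≈ 1.134e+10 m = 11.34 Gm.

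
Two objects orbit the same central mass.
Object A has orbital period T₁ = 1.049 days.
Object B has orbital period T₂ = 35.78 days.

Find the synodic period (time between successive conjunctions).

Convert to SI: T₁ = 1.049 days = 90633.6 s; T₂ = 35.78 days = 3.09139e+06 s.
T_syn = |T₁ · T₂ / (T₁ − T₂)|.
T_syn = |90633.6 · 3.09139e+06 / (90633.6 − 3.09139e+06)| s ≈ 9.337e+04 s = 1.081 days.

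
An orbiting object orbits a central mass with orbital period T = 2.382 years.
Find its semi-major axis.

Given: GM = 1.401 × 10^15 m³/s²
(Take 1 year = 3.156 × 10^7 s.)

Convert to SI: T = 2.382 years = 7.51759e+07 s.
Invert Kepler's third law: a = (GM · T² / (4π²))^(1/3).
Substituting T = 7.51759e+07 s and GM = 1.401e+15 m³/s²:
a = (1.401e+15 · (7.51759e+07)² / (4π²))^(1/3) m
a ≈ 5.853e+09 m = 5.853 × 10^9 m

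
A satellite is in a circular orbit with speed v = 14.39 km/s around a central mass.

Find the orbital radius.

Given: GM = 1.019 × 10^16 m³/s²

Convert to SI: v = 14.39 km/s = 14390 m/s.
For a circular orbit, v² = GM / r, so r = GM / v².
r = 1.019e+16 / (14390)² m ≈ 4.921e+07 m = 4.921 × 10^7 m.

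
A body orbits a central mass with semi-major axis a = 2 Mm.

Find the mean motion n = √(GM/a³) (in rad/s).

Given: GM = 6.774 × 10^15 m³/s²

Convert to SI: a = 2 Mm = 2e+06 m.
n = √(GM / a³).
n = √(6.774e+15 / (2e+06)³) rad/s ≈ 0.0291 rad/s.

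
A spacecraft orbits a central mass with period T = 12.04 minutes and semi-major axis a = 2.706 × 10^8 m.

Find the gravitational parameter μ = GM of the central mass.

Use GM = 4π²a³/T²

Convert to SI: T = 12.04 minutes = 722.4 s.
GM = 4π² · a³ / T².
GM = 4π² · (2.706e+08)³ / (722.4)² m³/s² ≈ 1.499e+21 m³/s² = 1.499 × 10^21 m³/s².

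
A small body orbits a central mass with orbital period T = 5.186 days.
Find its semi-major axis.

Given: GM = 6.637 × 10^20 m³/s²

Convert to SI: T = 5.186 days = 448070 s.
Invert Kepler's third law: a = (GM · T² / (4π²))^(1/3).
Substituting T = 448070 s and GM = 6.637e+20 m³/s²:
a = (6.637e+20 · (448070)² / (4π²))^(1/3) m
a ≈ 1.5e+10 m = 15 Gm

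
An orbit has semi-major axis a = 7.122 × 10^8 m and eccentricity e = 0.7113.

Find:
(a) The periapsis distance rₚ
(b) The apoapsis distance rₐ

(a) rₚ = a(1 − e) = 7.122e+08 · (1 − 0.7113) = 7.122e+08 · 0.2887 ≈ 2.056e+08 m = 2.056 × 10^8 m.
(b) rₐ = a(1 + e) = 7.122e+08 · (1 + 0.7113) = 7.122e+08 · 1.7113 ≈ 1.219e+09 m = 1.219 × 10^9 m.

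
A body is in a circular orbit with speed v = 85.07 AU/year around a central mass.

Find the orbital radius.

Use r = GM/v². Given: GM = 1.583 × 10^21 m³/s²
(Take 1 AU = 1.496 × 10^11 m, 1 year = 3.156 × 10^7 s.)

Convert to SI: v = 85.07 AU/year = 403247 m/s.
For a circular orbit, v² = GM / r, so r = GM / v².
r = 1.583e+21 / (403247)² m ≈ 9.735e+09 m = 0.06507 AU.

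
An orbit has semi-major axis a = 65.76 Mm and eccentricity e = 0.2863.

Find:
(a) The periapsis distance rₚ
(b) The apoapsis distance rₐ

Convert to SI: a = 65.76 Mm = 6.576e+07 m.
(a) rₚ = a(1 − e) = 6.576e+07 · (1 − 0.2863) = 6.576e+07 · 0.7137 ≈ 4.693e+07 m = 46.93 Mm.
(b) rₐ = a(1 + e) = 6.576e+07 · (1 + 0.2863) = 6.576e+07 · 1.2863 ≈ 8.459e+07 m = 84.59 Mm.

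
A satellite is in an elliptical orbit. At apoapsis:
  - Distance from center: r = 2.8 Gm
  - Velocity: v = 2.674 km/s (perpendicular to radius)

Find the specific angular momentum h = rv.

Convert to SI: r = 2.8 Gm = 2.8e+09 m; v = 2.674 km/s = 2674 m/s.
With v perpendicular to r, h = r · v.
h = 2.8e+09 · 2674 m²/s ≈ 7.487e+12 m²/s.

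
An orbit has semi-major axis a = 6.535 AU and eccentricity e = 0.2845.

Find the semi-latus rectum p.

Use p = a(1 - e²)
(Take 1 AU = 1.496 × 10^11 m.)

Convert to SI: a = 6.535 AU = 9.77636e+11 m.
p = a (1 − e²).
p = 9.77636e+11 · (1 − (0.2845)²) = 9.77636e+11 · 0.91906 ≈ 8.985e+11 m = 6.006 AU.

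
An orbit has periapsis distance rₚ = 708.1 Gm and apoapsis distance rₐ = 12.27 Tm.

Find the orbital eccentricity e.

Convert to SI: rₚ = 708.1 Gm = 7.081e+11 m; rₐ = 12.27 Tm = 1.227e+13 m.
e = (rₐ − rₚ) / (rₐ + rₚ).
e = (1.227e+13 − 7.081e+11) / (1.227e+13 + 7.081e+11) = 1.15619e+13 / 1.29781e+13 ≈ 0.8909.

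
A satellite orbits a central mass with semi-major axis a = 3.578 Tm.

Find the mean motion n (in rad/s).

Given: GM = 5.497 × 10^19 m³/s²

Convert to SI: a = 3.578 Tm = 3.578e+12 m.
n = √(GM / a³).
n = √(5.497e+19 / (3.578e+12)³) rad/s ≈ 1.095e-09 rad/s.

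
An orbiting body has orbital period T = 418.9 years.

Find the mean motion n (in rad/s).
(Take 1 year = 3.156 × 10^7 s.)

Convert to SI: T = 418.9 years = 1.32205e+10 s.
n = 2π / T.
n = 2π / 1.32205e+10 s ≈ 4.753e-10 rad/s.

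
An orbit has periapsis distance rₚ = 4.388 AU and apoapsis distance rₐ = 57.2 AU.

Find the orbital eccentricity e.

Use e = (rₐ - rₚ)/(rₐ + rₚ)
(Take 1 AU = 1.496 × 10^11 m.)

Convert to SI: rₚ = 4.388 AU = 6.56445e+11 m; rₐ = 57.2 AU = 8.55712e+12 m.
e = (rₐ − rₚ) / (rₐ + rₚ).
e = (8.55712e+12 − 6.56445e+11) / (8.55712e+12 + 6.56445e+11) = 7.90068e+12 / 9.21356e+12 ≈ 0.8575.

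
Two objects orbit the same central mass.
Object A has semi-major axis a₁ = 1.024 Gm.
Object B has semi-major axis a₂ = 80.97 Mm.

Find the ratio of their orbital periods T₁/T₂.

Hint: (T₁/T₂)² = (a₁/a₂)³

Convert to SI: a₁ = 1.024 Gm = 1.024e+09 m; a₂ = 80.97 Mm = 8.097e+07 m.
From Kepler's third law, (T₁/T₂)² = (a₁/a₂)³, so T₁/T₂ = (a₁/a₂)^(3/2).
a₁/a₂ = 1.024e+09 / 8.097e+07 = 12.6467.
T₁/T₂ = (12.6467)^(3/2) ≈ 44.97.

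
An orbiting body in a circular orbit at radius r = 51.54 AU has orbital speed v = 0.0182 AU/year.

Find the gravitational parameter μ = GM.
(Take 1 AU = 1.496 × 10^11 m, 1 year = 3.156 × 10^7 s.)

Convert to SI: r = 51.54 AU = 7.71038e+12 m; v = 0.0182 AU/year = 86.2712 m/s.
For a circular orbit v² = GM/r, so GM = v² · r.
GM = (86.2712)² · 7.71038e+12 m³/s² ≈ 5.739e+16 m³/s² = 5.739 × 10^16 m³/s².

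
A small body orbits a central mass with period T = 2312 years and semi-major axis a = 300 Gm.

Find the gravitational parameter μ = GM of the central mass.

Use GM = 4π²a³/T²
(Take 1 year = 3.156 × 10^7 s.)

Convert to SI: T = 2312 years = 7.29667e+10 s; a = 300 Gm = 3e+11 m.
GM = 4π² · a³ / T².
GM = 4π² · (3e+11)³ / (7.29667e+10)² m³/s² ≈ 2.002e+14 m³/s² = 2.002 × 10^14 m³/s².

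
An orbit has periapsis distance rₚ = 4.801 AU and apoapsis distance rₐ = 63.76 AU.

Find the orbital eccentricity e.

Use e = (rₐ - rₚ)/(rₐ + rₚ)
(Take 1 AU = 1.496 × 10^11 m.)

Convert to SI: rₚ = 4.801 AU = 7.1823e+11 m; rₐ = 63.76 AU = 9.5385e+12 m.
e = (rₐ − rₚ) / (rₐ + rₚ).
e = (9.5385e+12 − 7.1823e+11) / (9.5385e+12 + 7.1823e+11) = 8.82027e+12 / 1.02567e+13 ≈ 0.8599.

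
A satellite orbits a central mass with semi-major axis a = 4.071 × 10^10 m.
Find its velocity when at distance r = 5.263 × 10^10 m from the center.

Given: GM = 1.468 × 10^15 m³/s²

Vis-viva: v = √(GM · (2/r − 1/a)).
2/r − 1/a = 2/5.263e+10 − 1/4.071e+10 = 1.34372e-11 m⁻¹.
v = √(1.468e+15 · 1.34372e-11) m/s ≈ 140.4 m/s = 140.4 m/s.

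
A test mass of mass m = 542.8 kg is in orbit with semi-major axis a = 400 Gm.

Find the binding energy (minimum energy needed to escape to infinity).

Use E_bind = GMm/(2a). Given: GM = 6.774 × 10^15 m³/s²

Convert to SI: a = 400 Gm = 4e+11 m.
Total orbital energy is E = −GMm/(2a); binding energy is E_bind = −E = GMm/(2a).
E_bind = 6.774e+15 · 542.8 / (2 · 4e+11) J ≈ 4.596e+06 J = 4.596 MJ.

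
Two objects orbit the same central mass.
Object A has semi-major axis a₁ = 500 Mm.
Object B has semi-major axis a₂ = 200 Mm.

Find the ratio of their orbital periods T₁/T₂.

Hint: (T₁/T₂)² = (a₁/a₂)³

Convert to SI: a₁ = 500 Mm = 5e+08 m; a₂ = 200 Mm = 2e+08 m.
From Kepler's third law, (T₁/T₂)² = (a₁/a₂)³, so T₁/T₂ = (a₁/a₂)^(3/2).
a₁/a₂ = 5e+08 / 2e+08 = 2.5.
T₁/T₂ = (2.5)^(3/2) ≈ 3.953.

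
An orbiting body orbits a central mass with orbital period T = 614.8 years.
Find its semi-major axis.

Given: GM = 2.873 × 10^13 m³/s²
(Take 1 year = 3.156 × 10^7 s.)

Convert to SI: T = 614.8 years = 1.94031e+10 s.
Invert Kepler's third law: a = (GM · T² / (4π²))^(1/3).
Substituting T = 1.94031e+10 s and GM = 2.873e+13 m³/s²:
a = (2.873e+13 · (1.94031e+10)² / (4π²))^(1/3) m
a ≈ 6.495e+10 m = 64.95 Gm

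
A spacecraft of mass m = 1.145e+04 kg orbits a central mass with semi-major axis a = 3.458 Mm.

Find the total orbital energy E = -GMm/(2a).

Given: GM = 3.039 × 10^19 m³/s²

Convert to SI: a = 3.458 Mm = 3.458e+06 m.
E = −GMm / (2a).
E = −3.039e+19 · 1.145e+04 / (2 · 3.458e+06) J ≈ -5.031e+16 J = -50.31 PJ.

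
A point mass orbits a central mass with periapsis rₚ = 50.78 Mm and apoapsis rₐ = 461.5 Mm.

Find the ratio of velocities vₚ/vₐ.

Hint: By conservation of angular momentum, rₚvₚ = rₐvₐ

Convert to SI: rₚ = 50.78 Mm = 5.078e+07 m; rₐ = 461.5 Mm = 4.615e+08 m.
Conservation of angular momentum gives rₚvₚ = rₐvₐ, so vₚ/vₐ = rₐ/rₚ.
vₚ/vₐ = 4.615e+08 / 5.078e+07 ≈ 9.088.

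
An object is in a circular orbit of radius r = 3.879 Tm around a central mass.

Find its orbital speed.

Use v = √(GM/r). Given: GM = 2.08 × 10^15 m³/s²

Convert to SI: r = 3.879 Tm = 3.879e+12 m.
For a circular orbit, gravity supplies the centripetal force, so v = √(GM / r).
v = √(2.08e+15 / 3.879e+12) m/s ≈ 23.16 m/s = 23.16 m/s.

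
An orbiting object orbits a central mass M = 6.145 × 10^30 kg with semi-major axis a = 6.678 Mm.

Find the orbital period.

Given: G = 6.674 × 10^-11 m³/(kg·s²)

Convert to SI: a = 6.678 Mm = 6.678e+06 m.
GM = G · M = 6.674e-11 · 6.145e+30 = 4.10117e+20 m³/s².
Kepler's third law: T = 2π √(a³ / GM).
Substituting a = 6.678e+06 m and GM = 4.10117e+20 m³/s²:
T = 2π √((6.678e+06)³ / 4.10117e+20) s
T ≈ 5.354 s = 5.354 seconds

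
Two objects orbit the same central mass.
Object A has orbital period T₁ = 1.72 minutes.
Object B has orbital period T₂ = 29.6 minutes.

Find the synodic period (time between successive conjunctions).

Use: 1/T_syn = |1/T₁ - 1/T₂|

Convert to SI: T₁ = 1.72 minutes = 103.2 s; T₂ = 29.6 minutes = 1776 s.
T_syn = |T₁ · T₂ / (T₁ − T₂)|.
T_syn = |103.2 · 1776 / (103.2 − 1776)| s ≈ 109.6 s = 1.826 minutes.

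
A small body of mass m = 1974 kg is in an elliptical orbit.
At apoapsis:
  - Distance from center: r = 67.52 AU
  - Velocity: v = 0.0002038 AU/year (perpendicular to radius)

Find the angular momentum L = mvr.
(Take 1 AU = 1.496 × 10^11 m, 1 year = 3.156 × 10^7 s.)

Convert to SI: r = 67.52 AU = 1.0101e+13 m; v = 0.0002038 AU/year = 0.966048 m/s.
Since v is perpendicular to r, L = m · v · r.
L = 1974 · 0.966048 · 1.0101e+13 kg·m²/s ≈ 1.926e+16 kg·m²/s.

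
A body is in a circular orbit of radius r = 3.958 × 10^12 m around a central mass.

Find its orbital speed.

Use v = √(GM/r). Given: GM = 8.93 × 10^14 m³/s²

For a circular orbit, gravity supplies the centripetal force, so v = √(GM / r).
v = √(8.93e+14 / 3.958e+12) m/s ≈ 15.02 m/s = 15.02 m/s.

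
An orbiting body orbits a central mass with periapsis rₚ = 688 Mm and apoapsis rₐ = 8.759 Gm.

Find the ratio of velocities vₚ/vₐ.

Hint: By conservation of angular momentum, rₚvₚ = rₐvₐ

Convert to SI: rₚ = 688 Mm = 6.88e+08 m; rₐ = 8.759 Gm = 8.759e+09 m.
Conservation of angular momentum gives rₚvₚ = rₐvₐ, so vₚ/vₐ = rₐ/rₚ.
vₚ/vₐ = 8.759e+09 / 6.88e+08 ≈ 12.73.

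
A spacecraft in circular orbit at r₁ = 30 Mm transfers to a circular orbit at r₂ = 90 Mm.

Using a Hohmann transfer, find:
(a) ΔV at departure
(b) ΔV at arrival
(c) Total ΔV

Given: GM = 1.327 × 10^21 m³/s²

Convert to SI: r₁ = 30 Mm = 3e+07 m; r₂ = 90 Mm = 9e+07 m.
Transfer semi-major axis: a_t = (r₁ + r₂)/2 = (3e+07 + 9e+07)/2 = 6e+07 m.
Circular speeds: v₁ = √(GM/r₁) = 6.65081e+06 m/s, v₂ = √(GM/r₂) = 3.83985e+06 m/s.
Transfer speeds (vis-viva v² = GM(2/r − 1/a_t)): v₁ᵗ = 8.14555e+06 m/s, v₂ᵗ = 2.71518e+06 m/s.
(a) ΔV₁ = |v₁ᵗ − v₁| ≈ 1.495e+06 m/s = 1495 km/s.
(b) ΔV₂ = |v₂ − v₂ᵗ| ≈ 1.125e+06 m/s = 1125 km/s.
(c) ΔV_total = ΔV₁ + ΔV₂ ≈ 2.619e+06 m/s = 2619 km/s.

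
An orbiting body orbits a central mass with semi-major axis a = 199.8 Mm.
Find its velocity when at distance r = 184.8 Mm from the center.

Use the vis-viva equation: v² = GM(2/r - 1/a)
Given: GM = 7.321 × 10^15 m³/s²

Convert to SI: a = 199.8 Mm = 1.998e+08 m; r = 184.8 Mm = 1.848e+08 m.
Vis-viva: v = √(GM · (2/r − 1/a)).
2/r − 1/a = 2/1.848e+08 − 1/1.998e+08 = 5.81751e-09 m⁻¹.
v = √(7.321e+15 · 5.81751e-09) m/s ≈ 6526 m/s = 6.526 km/s.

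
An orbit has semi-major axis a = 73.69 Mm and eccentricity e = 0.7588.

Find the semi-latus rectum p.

Convert to SI: a = 73.69 Mm = 7.369e+07 m.
p = a (1 − e²).
p = 7.369e+07 · (1 − (0.7588)²) = 7.369e+07 · 0.424223 ≈ 3.126e+07 m = 31.26 Mm.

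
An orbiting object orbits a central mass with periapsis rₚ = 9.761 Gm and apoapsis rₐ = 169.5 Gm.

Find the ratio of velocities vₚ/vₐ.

Convert to SI: rₚ = 9.761 Gm = 9.761e+09 m; rₐ = 169.5 Gm = 1.695e+11 m.
Conservation of angular momentum gives rₚvₚ = rₐvₐ, so vₚ/vₐ = rₐ/rₚ.
vₚ/vₐ = 1.695e+11 / 9.761e+09 ≈ 17.37.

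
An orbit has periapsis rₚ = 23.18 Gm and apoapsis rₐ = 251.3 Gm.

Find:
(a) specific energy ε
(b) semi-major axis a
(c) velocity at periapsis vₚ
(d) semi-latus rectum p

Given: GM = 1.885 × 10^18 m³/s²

Convert to SI: rₚ = 23.18 Gm = 2.318e+10 m; rₐ = 251.3 Gm = 2.513e+11 m.
(a) With a = (rₚ + rₐ)/2 = 1.3724e+11 m, ε = −GM/(2a) = −1.885e+18/(2 · 1.3724e+11) J/kg ≈ -6.868e+06 J/kg
(b) a = (rₚ + rₐ)/2 = (2.318e+10 + 2.513e+11)/2 ≈ 1.372e+11 m
(c) With a = (rₚ + rₐ)/2 = 1.3724e+11 m, vₚ = √(GM (2/rₚ − 1/a)) = √(1.885e+18 · (2/2.318e+10 − 1/1.3724e+11)) m/s ≈ 1.22e+04 m/s
(d) From a = (rₚ + rₐ)/2 = 1.3724e+11 m and e = (rₐ − rₚ)/(rₐ + rₚ) = 0.831099, p = a(1 − e²) = 1.3724e+11 · (1 − (0.831099)²) ≈ 4.244e+10 m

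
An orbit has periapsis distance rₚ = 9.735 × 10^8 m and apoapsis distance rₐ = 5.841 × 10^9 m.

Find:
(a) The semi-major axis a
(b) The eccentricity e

(a) a = (rₚ + rₐ) / 2 = (9.735e+08 + 5.841e+09) / 2 ≈ 3.407e+09 m = 3.407 × 10^9 m.
(b) e = (rₐ − rₚ) / (rₐ + rₚ) = (5.841e+09 − 9.735e+08) / (5.841e+09 + 9.735e+08) ≈ 0.7143.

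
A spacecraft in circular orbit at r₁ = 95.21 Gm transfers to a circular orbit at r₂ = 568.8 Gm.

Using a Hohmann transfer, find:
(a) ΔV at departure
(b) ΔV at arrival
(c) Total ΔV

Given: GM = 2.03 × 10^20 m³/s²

Convert to SI: r₁ = 95.21 Gm = 9.521e+10 m; r₂ = 568.8 Gm = 5.688e+11 m.
Transfer semi-major axis: a_t = (r₁ + r₂)/2 = (9.521e+10 + 5.688e+11)/2 = 3.32005e+11 m.
Circular speeds: v₁ = √(GM/r₁) = 46175 m/s, v₂ = √(GM/r₂) = 18891.6 m/s.
Transfer speeds (vis-viva v² = GM(2/r − 1/a_t)): v₁ᵗ = 60438.6 m/s, v₂ᵗ = 10116.7 m/s.
(a) ΔV₁ = |v₁ᵗ − v₁| ≈ 1.426e+04 m/s = 14.26 km/s.
(b) ΔV₂ = |v₂ − v₂ᵗ| ≈ 8775 m/s = 8.775 km/s.
(c) ΔV_total = ΔV₁ + ΔV₂ ≈ 2.304e+04 m/s = 23.04 km/s.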